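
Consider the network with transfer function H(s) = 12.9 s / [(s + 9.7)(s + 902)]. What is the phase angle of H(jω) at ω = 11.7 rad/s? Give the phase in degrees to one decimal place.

∠(j11.7) = 90.00°
∠(j11.7 + 9.7) = arctan(11.7/9.7) = 50.34°
∠(j11.7 + 902) = arctan(11.7/902) = 0.74°
∠H(j11.7) = 90.00° − (50.34° + 0.74°) = 38.92°

38.9°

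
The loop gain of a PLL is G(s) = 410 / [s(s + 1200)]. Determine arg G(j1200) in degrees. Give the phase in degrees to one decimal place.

∠(j1200 + 1200) = arctan(1200/1200) = 45.00°
∠(j1200) = 90.00°
∠G(j1200) = − (45.00° + 90.00°) = -135.00°

-135.0°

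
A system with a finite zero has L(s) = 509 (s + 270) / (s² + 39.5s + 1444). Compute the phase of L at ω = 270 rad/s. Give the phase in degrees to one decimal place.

∠(j270 + 270) = arctan(270/270) = 45.00°
∠[(j270)² + 39.5(j270) + 1444] = ∠[-71456 + j10665] = 171.51°
∠L(j270) = 45.00° − 171.51° = -126.51°

-126.5°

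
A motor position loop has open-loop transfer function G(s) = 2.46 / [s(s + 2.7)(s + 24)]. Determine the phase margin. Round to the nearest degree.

89°

Gain crossover: |G(jω)| = 1 at ω ≈ 0.038 rad/sec.
∠G(j0.038) = −90° − arctan(0.038/2.7) − arctan(0.038/24) ≈ -90.90°
PM = 180° + (-90.90°) = 89.10°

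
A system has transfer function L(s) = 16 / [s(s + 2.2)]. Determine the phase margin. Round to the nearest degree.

31 deg

Gain crossover: |L(jω)| = 1 at ω ≈ 3.71 rad/s.
∠L(j3.71) = −90° − arctan(3.71/2.2) ≈ -149.33°
PM = 180° + (-149.33°) = 30.67°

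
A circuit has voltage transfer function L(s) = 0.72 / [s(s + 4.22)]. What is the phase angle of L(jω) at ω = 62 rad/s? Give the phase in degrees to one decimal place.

-176.1°

∠(j62 + 4.22) = arctan(62/4.22) = 86.11°
∠(j62) = 90.00°
∠L(j62) = − (86.11° + 90.00°) = -176.11°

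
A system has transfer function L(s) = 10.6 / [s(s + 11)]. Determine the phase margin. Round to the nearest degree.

Gain crossover: |L(jω)| = 1 at ω ≈ 0.96 rad/s.
∠L(j0.96) = −90° − arctan(0.96/11) ≈ -94.99°
PM = 180° + (-94.99°) = 85.01°

85 deg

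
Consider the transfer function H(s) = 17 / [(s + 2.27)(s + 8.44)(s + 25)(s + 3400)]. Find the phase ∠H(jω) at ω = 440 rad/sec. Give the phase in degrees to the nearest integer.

-273°

∠(j440 + 2.27) = arctan(440/2.27) = 89.70°
∠(j440 + 8.44) = arctan(440/8.44) = 88.90°
∠(j440 + 25) = arctan(440/25) = 86.75°
∠(j440 + 3400) = arctan(440/3400) = 7.37°
∠H(j440) = − (89.70° + 88.90° + 86.75° + 7.37°) = -272.73°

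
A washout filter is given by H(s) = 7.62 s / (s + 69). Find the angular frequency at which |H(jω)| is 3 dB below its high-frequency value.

For a single-pole high-pass, the −3 dB point is at the pole: ω = 69 rad/s.

69 rad/s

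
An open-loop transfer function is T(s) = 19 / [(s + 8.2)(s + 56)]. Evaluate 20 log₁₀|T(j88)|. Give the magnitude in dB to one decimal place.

|j88 + 8.2| = √(88² + 8.2²) = 88.38
|j88 + 56| = √(88² + 56²) = 104.3
|T(j88)| = 19 / (88.38 × 104.3) = 0.002061
20 log₁₀(0.002061) = -53.72 dB

-53.7 dB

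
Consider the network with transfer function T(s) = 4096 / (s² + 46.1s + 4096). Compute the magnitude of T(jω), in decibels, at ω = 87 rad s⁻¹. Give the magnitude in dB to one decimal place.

-2.2 dB

|(j87)² + 46.1(j87) + 4096| = |-3473 + j4010.7| = 5305
|T(j87)| = 4096 / 5305 = 0.77204
20 log₁₀(0.77204) = -2.25 dB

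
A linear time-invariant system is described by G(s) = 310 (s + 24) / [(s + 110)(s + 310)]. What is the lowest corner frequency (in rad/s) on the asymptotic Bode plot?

Break frequencies occur at each pole and zero magnitude: 24 rad/s, 110 rad/s, 310 rad/s.
The lowest is 24 rad/s.

24 rad/s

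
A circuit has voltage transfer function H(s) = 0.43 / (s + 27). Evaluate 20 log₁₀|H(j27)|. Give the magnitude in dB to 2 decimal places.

|j27 + 27| = √(27² + 27²) = 38.18
|H(j27)| = 0.43 / 38.18 = 0.011261
20 log₁₀(0.011261) = -38.968 dB

-38.97 dB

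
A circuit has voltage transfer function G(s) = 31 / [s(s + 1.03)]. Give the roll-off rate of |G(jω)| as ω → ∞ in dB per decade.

With 0 zeros and 2 poles, the high-frequency asymptotic slope is 20 × (0 − 2) = -40 dB/decade.

-40 dB/decade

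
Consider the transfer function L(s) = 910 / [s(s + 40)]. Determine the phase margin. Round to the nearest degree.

63°

Gain crossover: |L(jω)| = 1 at ω ≈ 20.3 rad/s.
∠L(j20.3) = −90° − arctan(20.3/40) ≈ -116.90°
PM = 180° + (-116.90°) = 63.10°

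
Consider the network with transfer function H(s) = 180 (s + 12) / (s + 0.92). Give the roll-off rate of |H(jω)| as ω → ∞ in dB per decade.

With 1 zero and 1 pole, the high-frequency asymptotic slope is 20 × (1 − 1) = 0 dB/decade.

0 dB/decade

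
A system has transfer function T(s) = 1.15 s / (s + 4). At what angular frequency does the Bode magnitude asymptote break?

4 rad/sec

The single real pole at s = −4 gives a corner at ω = 4 rad/sec.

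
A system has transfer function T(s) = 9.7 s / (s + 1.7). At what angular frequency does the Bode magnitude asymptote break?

1.7 rad s⁻¹

The single real pole at s = −1.7 gives a corner at ω = 1.7 rad s⁻¹.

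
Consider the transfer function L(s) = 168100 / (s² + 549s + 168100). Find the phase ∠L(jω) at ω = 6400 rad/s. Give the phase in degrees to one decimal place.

∠[(j6400)² + 549(j6400) + 168100] = ∠[-4.0792e+07 + j3.5136e+06] = 175.08°
∠L(j6400) = −175.08° = -175.08°

-175.1°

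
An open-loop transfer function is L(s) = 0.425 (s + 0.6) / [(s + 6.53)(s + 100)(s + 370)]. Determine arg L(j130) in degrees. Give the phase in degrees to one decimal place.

∠(j130 + 0.6) = arctan(130/0.6) = 89.74°
∠(j130 + 6.53) = arctan(130/6.53) = 87.12°
∠(j130 + 100) = arctan(130/100) = 52.43°
∠(j130 + 370) = arctan(130/370) = 19.36°
∠L(j130) = 89.74° − (87.12° + 52.43° + 19.36°) = -69.18°

-69.2°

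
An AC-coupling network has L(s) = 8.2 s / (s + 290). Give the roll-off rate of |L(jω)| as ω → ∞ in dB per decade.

With 1 zero and 1 pole, the high-frequency asymptotic slope is 20 × (1 − 1) = 0 dB/decade.

0 dB/decade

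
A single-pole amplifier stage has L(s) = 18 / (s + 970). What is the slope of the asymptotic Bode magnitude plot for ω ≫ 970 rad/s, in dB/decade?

With 0 zeros and 1 pole, the high-frequency asymptotic slope is 20 × (0 − 1) = -20 dB/decade.

-20 dB/decade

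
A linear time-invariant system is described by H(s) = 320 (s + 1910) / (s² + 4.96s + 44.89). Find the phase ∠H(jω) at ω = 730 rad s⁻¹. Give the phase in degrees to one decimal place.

-158.7°

∠(j730 + 1910) = arctan(730/1910) = 20.92°
∠[(j730)² + 4.96(j730) + 44.89] = ∠[-5.3286e+05 + j3620.8] = 179.61°
∠H(j730) = 20.92° − 179.61° = -158.69°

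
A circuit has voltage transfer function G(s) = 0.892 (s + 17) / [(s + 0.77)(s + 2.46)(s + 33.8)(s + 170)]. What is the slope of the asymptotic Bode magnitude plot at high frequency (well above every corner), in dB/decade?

-60 dB/decade

With 1 zero and 4 poles, the high-frequency asymptotic slope is 20 × (1 − 4) = -60 dB/decade.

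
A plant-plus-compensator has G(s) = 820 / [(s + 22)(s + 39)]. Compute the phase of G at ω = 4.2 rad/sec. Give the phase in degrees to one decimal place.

∠(j4.2 + 22) = arctan(4.2/22) = 10.81°
∠(j4.2 + 39) = arctan(4.2/39) = 6.15°
∠G(j4.2) = − (10.81° + 6.15°) = -16.95°

-17.0°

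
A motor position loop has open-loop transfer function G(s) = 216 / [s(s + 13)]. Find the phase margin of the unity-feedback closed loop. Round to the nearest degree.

Gain crossover: |G(jω)| = 1 at ω ≈ 12.1 rad/s.
∠G(j12.1) = −90° − arctan(12.1/13) ≈ -133.05°
PM = 180° + (-133.05°) = 46.95°

47°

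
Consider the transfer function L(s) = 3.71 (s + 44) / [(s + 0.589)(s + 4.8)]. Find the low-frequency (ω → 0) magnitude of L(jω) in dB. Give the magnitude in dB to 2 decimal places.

35.23 dB

L(0) = 3.71 × 44 / (0.589 × 4.8) = 57.739
20 log₁₀(57.739) = 35.229 dB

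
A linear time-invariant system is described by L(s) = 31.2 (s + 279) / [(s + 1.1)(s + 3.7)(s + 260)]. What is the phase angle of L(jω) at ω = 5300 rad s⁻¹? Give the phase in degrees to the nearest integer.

∠(j5300 + 279) = arctan(5300/279) = 86.99°
∠(j5300 + 1.1) = arctan(5300/1.1) = 89.99°
∠(j5300 + 3.7) = arctan(5300/3.7) = 89.96°
∠(j5300 + 260) = arctan(5300/260) = 87.19°
∠L(j5300) = 86.99° − (89.99° + 89.96° + 87.19°) = -180.15°

-180°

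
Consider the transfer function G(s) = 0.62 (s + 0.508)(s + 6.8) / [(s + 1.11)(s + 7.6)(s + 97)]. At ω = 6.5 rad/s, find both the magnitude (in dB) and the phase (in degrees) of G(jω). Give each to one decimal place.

|G| = -44.5 dB, ∠G = 4.6 deg

|j6.5 + 0.508| = √(6.5² + 0.508²) = 6.52
|j6.5 + 6.8| = √(6.5² + 6.8²) = 9.407
|j6.5 + 1.11| = √(6.5² + 1.11²) = 6.594
|j6.5 + 7.6| = √(6.5² + 7.6²) = 10
|j6.5 + 97| = √(6.5² + 97²) = 97.22
|G(j6.5)| = 0.62 × 6.52 × 9.407 / (6.594 × 10 × 97.22) = 0.0059313
20 log₁₀(0.0059313) = -44.54 dB
∠(j6.5 + 0.508) = arctan(6.5/0.508) = 85.53°
∠(j6.5 + 6.8) = arctan(6.5/6.8) = 43.71°
∠(j6.5 + 1.11) = arctan(6.5/1.11) = 80.31°
∠(j6.5 + 7.6) = arctan(6.5/7.6) = 40.54°
∠(j6.5 + 97) = arctan(6.5/97) = 3.83°
∠G(j6.5) = 85.53° + 43.71° − (80.31° + 40.54° + 3.83°) = 4.56°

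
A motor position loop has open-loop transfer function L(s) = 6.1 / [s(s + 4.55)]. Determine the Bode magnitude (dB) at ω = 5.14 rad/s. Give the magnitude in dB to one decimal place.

|j5.14 + 4.55| = √(5.14² + 4.55²) = 6.865
|j5.14| = 5.14
|L(j5.14)| = 6.1 / (6.865 × 5.14) = 0.17288
20 log₁₀(0.17288) = -15.24 dB

-15.2 dB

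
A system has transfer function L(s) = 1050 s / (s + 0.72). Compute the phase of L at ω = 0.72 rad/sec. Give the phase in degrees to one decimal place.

45.0°

∠(j0.72) = 90.00°
∠(j0.72 + 0.72) = arctan(0.72/0.72) = 45.00°
∠L(j0.72) = 90.00° − 45.00° = 45.00°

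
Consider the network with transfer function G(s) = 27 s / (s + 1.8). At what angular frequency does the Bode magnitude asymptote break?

The single real pole at s = −1.8 gives a corner at ω = 1.8 rad/s.

1.8 rad/s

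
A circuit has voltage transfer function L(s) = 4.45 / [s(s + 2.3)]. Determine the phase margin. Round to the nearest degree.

Gain crossover: |L(jω)| = 1 at ω ≈ 1.59 rad/s.
∠L(j1.59) = −90° − arctan(1.59/2.3) ≈ -124.68°
PM = 180° + (-124.68°) = 55.32°

55°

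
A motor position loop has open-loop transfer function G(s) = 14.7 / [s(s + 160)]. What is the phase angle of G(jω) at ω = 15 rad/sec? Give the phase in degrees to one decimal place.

-95.4 deg

∠(j15 + 160) = arctan(15/160) = 5.36°
∠(j15) = 90.00°
∠G(j15) = − (5.36° + 90.00°) = -95.36°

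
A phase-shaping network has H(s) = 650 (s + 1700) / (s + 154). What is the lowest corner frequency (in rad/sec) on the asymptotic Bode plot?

154 rad/sec

Break frequencies occur at each pole and zero magnitude: 154 rad/sec, 1700 rad/sec.
The lowest is 154 rad/sec.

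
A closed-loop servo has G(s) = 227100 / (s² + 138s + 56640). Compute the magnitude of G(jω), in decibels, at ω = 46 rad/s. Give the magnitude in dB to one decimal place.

12.3 dB

|(j46)² + 138(j46) + 56640| = |54524 + j6348| = 5.489e+04
|G(j46)| = 227100 / 5.489e+04 = 4.1372
20 log₁₀(4.1372) = 12.33 dB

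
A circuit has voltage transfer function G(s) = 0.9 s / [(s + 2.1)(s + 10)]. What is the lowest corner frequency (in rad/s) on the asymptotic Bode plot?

Break frequencies occur at each pole and zero magnitude: 2.1 rad/s, 10 rad/s.
The lowest is 2.1 rad/s.

2.1 rad/s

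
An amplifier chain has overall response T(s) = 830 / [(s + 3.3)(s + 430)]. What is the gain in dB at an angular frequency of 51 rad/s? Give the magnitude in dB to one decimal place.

|j51 + 3.3| = √(51² + 3.3²) = 51.11
|j51 + 430| = √(51² + 430²) = 433
|T(j51)| = 830 / (51.11 × 433) = 0.037506
20 log₁₀(0.037506) = -28.52 dB

-28.5 dB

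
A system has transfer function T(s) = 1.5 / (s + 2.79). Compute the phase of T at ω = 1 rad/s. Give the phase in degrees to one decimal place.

-19.7°

∠(j1 + 2.79) = arctan(1/2.79) = 19.72°
∠T(j1) = −19.72° = -19.72°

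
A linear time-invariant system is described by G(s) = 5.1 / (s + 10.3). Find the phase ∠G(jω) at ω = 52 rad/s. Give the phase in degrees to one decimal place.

-78.8°

∠(j52 + 10.3) = arctan(52/10.3) = 78.80°
∠G(j52) = −78.80° = -78.80°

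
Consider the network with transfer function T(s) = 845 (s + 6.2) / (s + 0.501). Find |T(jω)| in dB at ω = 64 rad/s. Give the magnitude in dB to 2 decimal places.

58.58 dB

|j64 + 6.2| = √(64² + 6.2²) = 64.3
|j64 + 0.501| = √(64² + 0.501²) = 64
|T(j64)| = 845 × 64.3 / 64 = 848.93
20 log₁₀(848.93) = 58.577 dB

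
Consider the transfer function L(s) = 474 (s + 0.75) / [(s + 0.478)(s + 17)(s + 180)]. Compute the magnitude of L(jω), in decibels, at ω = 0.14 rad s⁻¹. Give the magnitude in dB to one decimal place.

-12.5 dB

|j0.14 + 0.75| = √(0.14² + 0.75²) = 0.763
|j0.14 + 0.478| = √(0.14² + 0.478²) = 0.4981
|j0.14 + 17| = √(0.14² + 17²) = 17
|j0.14 + 180| = √(0.14² + 180²) = 180
|L(j0.14)| = 474 × 0.763 / (0.4981 × 17 × 180) = 0.23727
20 log₁₀(0.23727) = -12.50 dB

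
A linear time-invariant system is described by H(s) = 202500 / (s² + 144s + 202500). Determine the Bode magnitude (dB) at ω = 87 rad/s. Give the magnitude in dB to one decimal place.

0.3 dB

|(j87)² + 144(j87) + 202500| = |1.9493e+05 + j12528| = 1.953e+05
|H(j87)| = 202500 / 1.953e+05 = 1.0367
20 log₁₀(1.0367) = 0.31 dB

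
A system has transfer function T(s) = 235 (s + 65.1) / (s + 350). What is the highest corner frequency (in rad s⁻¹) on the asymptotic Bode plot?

350 rad s⁻¹

Break frequencies occur at each pole and zero magnitude: 65.1 rad s⁻¹, 350 rad s⁻¹.
The highest is 350 rad s⁻¹.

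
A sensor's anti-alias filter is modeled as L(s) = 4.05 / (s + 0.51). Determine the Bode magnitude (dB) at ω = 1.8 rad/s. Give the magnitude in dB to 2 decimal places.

6.71 dB

|j1.8 + 0.51| = √(1.8² + 0.51²) = 1.871
|L(j1.8)| = 4.05 / 1.871 = 2.1648
20 log₁₀(2.1648) = 6.708 dB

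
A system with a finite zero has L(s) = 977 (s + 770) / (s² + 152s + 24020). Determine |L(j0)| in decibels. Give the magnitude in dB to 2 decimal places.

29.92 dB

L(0) = 977 × 770 / 24020 = 31.319
20 log₁₀(31.319) = 29.916 dB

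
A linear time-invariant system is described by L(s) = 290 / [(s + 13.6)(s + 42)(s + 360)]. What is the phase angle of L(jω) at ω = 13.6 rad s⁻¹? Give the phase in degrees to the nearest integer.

-65°

∠(j13.6 + 13.6) = arctan(13.6/13.6) = 45.00°
∠(j13.6 + 42) = arctan(13.6/42) = 17.94°
∠(j13.6 + 360) = arctan(13.6/360) = 2.16°
∠L(j13.6) = − (45.00° + 17.94° + 2.16°) = -65.11°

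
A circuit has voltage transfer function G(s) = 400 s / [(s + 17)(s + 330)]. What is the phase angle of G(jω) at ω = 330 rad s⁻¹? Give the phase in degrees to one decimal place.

-42.1°

∠(j330) = 90.00°
∠(j330 + 17) = arctan(330/17) = 87.05°
∠(j330 + 330) = arctan(330/330) = 45.00°
∠G(j330) = 90.00° − (87.05° + 45.00°) = -42.05°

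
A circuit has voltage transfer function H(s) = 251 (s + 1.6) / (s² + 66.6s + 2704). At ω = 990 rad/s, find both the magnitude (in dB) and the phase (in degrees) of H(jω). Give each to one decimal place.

|H| = -11.9 dB, ∠H = -86.2°

|j990 + 1.6| = √(990² + 1.6²) = 990
|(j990)² + 66.6(j990) + 2704| = |-9.774e+05 + j65934| = 9.796e+05
|H(j990)| = 251 × 990 / 9.796e+05 = 0.25366
20 log₁₀(0.25366) = -11.91 dB
∠(j990 + 1.6) = arctan(990/1.6) = 89.91°
∠[(j990)² + 66.6(j990) + 2704] = ∠[-9.774e+05 + j65934] = 176.14°
∠H(j990) = 89.91° − 176.14° = -86.23°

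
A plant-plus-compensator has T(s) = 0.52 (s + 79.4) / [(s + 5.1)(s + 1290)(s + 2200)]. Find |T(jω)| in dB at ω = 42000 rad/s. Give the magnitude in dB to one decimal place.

-190.6 dB

|j42000 + 79.4| = √(42000² + 79.4²) = 4.2e+04
|j42000 + 5.1| = √(42000² + 5.1²) = 4.2e+04
|j42000 + 1290| = √(42000² + 1290²) = 4.202e+04
|j42000 + 2200| = √(42000² + 2200²) = 4.206e+04
|T(j42000)| = 0.52 × 4.2e+04 / (4.2e+04 × 4.202e+04 × 4.206e+04) = 2.9424e-10
20 log₁₀(2.9424e-10) = -190.63 dB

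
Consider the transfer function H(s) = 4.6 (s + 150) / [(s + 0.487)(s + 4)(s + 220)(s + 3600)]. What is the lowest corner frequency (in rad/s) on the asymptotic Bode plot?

Break frequencies occur at each pole and zero magnitude: 0.487 rad/s, 4 rad/s, 150 rad/s, 220 rad/s, 3600 rad/s.
The lowest is 0.487 rad/s.

0.487 rad/s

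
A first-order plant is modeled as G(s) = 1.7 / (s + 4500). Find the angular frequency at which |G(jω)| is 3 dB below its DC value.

For a single-pole low-pass, the −3 dB point is at the pole: ω = 4500 rad/sec.

4500 rad/sec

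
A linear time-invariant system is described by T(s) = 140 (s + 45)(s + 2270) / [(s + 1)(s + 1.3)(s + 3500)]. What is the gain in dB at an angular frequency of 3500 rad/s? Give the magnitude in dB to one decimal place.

|j3500 + 45| = √(3500² + 45²) = 3500
|j3500 + 2270| = √(3500² + 2270²) = 4172
|j3500 + 1| = √(3500² + 1²) = 3500
|j3500 + 1.3| = √(3500² + 1.3²) = 3500
|j3500 + 3500| = √(3500² + 3500²) = 4950
|T(j3500)| = 140 × 3500 × 4172 / (3500 × 3500 × 4950) = 0.033715
20 log₁₀(0.033715) = -29.44 dB

-29.4 dB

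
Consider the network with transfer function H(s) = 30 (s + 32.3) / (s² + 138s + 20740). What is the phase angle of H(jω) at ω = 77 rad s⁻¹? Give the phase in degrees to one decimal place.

31.6°

∠(j77 + 32.3) = arctan(77/32.3) = 67.24°
∠[(j77)² + 138(j77) + 20740] = ∠[14811 + j10626] = 35.66°
∠H(j77) = 67.24° − 35.66° = 31.59°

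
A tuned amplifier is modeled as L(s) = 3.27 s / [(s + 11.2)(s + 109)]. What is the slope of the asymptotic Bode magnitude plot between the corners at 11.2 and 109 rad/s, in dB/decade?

In this band the factors already past their corner are: 1 differentiator zero, pole at 11.2; net slope = 0 dB/decade.

0 dB/decade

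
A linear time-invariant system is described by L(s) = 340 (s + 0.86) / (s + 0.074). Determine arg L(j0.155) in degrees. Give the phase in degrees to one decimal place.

-54.3°

∠(j0.155 + 0.86) = arctan(0.155/0.86) = 10.22°
∠(j0.155 + 0.074) = arctan(0.155/0.074) = 64.48°
∠L(j0.155) = 10.22° − 64.48° = -54.26°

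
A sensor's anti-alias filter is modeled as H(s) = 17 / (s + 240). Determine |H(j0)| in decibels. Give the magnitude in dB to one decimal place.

-23.0 dB

H(0) = 17 / 240 = 0.070833
20 log₁₀(0.070833) = -23.00 dB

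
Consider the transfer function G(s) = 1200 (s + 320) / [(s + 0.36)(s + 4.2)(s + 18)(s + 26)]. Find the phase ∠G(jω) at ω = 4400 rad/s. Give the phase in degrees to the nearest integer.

-274 deg

∠(j4400 + 320) = arctan(4400/320) = 85.84°
∠(j4400 + 0.36) = arctan(4400/0.36) = 90.00°
∠(j4400 + 4.2) = arctan(4400/4.2) = 89.95°
∠(j4400 + 18) = arctan(4400/18) = 89.77°
∠(j4400 + 26) = arctan(4400/26) = 89.66°
∠G(j4400) = 85.84° − (90.00° + 89.95° + 89.77° + 89.66°) = -273.53°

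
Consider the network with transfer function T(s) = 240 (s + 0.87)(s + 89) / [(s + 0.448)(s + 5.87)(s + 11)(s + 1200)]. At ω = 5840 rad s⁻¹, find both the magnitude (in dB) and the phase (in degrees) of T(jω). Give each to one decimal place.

|T| = -103.2 dB, ∠T = -169.1°

|j5840 + 0.87| = √(5840² + 0.87²) = 5840
|j5840 + 89| = √(5840² + 89²) = 5841
|j5840 + 0.448| = √(5840² + 0.448²) = 5840
|j5840 + 5.87| = √(5840² + 5.87²) = 5840
|j5840 + 11| = √(5840² + 11²) = 5840
|j5840 + 1200| = √(5840² + 1200²) = 5962
|T(j5840)| = 240 × 5840 × 5841 / (5840 × 5840 × 5840 × 5962) = 6.8937e-06
20 log₁₀(6.8937e-06) = -103.23 dB
∠(j5840 + 0.87) = arctan(5840/0.87) = 89.99°
∠(j5840 + 89) = arctan(5840/89) = 89.13°
∠(j5840 + 0.448) = arctan(5840/0.448) = 90.00°
∠(j5840 + 5.87) = arctan(5840/5.87) = 89.94°
∠(j5840 + 11) = arctan(5840/11) = 89.89°
∠(j5840 + 1200) = arctan(5840/1200) = 78.39°
∠T(j5840) = 89.99° + 89.13° − (90.00° + 89.94° + 89.89° + 78.39°) = -169.10°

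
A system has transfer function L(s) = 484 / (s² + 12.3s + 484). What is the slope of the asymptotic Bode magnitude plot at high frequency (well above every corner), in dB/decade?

-40 dB/decade

With 0 zeros and 2 poles, the high-frequency asymptotic slope is 20 × (0 − 2) = -40 dB/decade.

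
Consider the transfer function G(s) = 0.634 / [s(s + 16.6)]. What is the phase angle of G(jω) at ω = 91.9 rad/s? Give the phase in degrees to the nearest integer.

-170°

∠(j91.9 + 16.6) = arctan(91.9/16.6) = 79.76°
∠(j91.9) = 90.00°
∠G(j91.9) = − (79.76° + 90.00°) = -169.76°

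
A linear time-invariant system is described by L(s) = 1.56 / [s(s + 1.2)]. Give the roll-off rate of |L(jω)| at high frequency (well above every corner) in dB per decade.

With 0 zeros and 2 poles, the high-frequency asymptotic slope is 20 × (0 − 2) = -40 dB/decade.

-40 dB/decade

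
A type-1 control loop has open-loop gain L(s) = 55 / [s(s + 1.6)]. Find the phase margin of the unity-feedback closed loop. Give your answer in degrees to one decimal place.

12.3 deg

Gain crossover: |L(jω)| = 1 at ω ≈ 7.33 rad/s.
∠L(j7.33) = −90° − arctan(7.33/1.6) ≈ -167.69°
PM = 180° + (-167.69°) = 12.31°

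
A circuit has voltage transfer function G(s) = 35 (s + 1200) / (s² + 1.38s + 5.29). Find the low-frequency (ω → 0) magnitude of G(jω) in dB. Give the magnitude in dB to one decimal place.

78.0 dB

G(0) = 35 × 1200 / 5.29 = 7939.5
20 log₁₀(7939.5) = 78.00 dB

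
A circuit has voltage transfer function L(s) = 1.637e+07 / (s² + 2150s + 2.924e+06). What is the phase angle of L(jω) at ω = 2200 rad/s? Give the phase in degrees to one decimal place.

-112.1°

∠[(j2200)² + 2150(j2200) + 2.924e+06] = ∠[-1.916e+06 + j4.73e+06] = 112.05°
∠L(j2200) = −112.05° = -112.05°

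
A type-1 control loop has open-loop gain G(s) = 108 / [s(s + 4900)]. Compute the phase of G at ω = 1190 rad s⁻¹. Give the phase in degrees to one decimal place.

∠(j1190 + 4900) = arctan(1190/4900) = 13.65°
∠(j1190) = 90.00°
∠G(j1190) = − (13.65° + 90.00°) = -103.65°

-103.7 deg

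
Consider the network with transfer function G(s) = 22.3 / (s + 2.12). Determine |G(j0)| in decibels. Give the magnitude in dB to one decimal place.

20.4 dB

G(0) = 22.3 / 2.12 = 10.519
20 log₁₀(10.519) = 20.44 dB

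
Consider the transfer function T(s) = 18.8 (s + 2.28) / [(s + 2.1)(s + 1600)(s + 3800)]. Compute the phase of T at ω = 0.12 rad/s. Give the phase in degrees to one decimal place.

∠(j0.12 + 2.28) = arctan(0.12/2.28) = 3.01°
∠(j0.12 + 2.1) = arctan(0.12/2.1) = 3.27°
∠(j0.12 + 1600) = arctan(0.12/1600) = 0.00°
∠(j0.12 + 3800) = arctan(0.12/3800) = 0.00°
∠T(j0.12) = 3.01° − (3.27° + 0.00° + 0.00°) = -0.26°

-0.3°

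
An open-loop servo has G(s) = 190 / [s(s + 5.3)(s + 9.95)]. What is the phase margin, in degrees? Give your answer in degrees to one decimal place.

Gain crossover: |G(jω)| = 1 at ω ≈ 3 rad s⁻¹.
∠G(j3) = −90° − arctan(3/5.3) − arctan(3/9.95) ≈ -136.31°
PM = 180° + (-136.31°) = 43.69°

43.7°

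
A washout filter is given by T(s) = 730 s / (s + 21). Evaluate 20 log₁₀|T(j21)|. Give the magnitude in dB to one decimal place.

|j21| = 21
|j21 + 21| = √(21² + 21²) = 29.7
|T(j21)| = 730 × 21 / 29.7 = 516.19
20 log₁₀(516.19) = 54.26 dB

54.3 dB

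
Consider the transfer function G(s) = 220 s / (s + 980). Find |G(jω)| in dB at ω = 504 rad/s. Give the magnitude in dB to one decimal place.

|j504| = 504
|j504 + 980| = √(504² + 980²) = 1102
|G(j504)| = 220 × 504 / 1102 = 100.62
20 log₁₀(100.62) = 40.05 dB

40.1 dB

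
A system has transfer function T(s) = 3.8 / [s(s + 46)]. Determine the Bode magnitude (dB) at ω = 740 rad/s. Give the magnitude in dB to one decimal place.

-103.2 dB

|j740 + 46| = √(740² + 46²) = 741.4
|j740| = 740
|T(j740)| = 3.8 / (741.4 × 740) = 6.926e-06
20 log₁₀(6.926e-06) = -103.19 dB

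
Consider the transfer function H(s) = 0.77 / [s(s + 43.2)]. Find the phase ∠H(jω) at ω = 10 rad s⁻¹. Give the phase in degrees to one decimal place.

-103.0 deg

∠(j10 + 43.2) = arctan(10/43.2) = 13.03°
∠(j10) = 90.00°
∠H(j10) = − (13.03° + 90.00°) = -103.03°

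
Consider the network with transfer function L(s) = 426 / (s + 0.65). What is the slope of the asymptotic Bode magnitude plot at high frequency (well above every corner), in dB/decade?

With 0 zeros and 1 pole, the high-frequency asymptotic slope is 20 × (0 − 1) = -20 dB/decade.

-20 dB/decade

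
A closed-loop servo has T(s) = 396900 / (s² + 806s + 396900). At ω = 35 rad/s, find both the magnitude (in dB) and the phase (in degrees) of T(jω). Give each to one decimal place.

|(j35)² + 806(j35) + 396900| = |3.9568e+05 + j28210| = 3.967e+05
|T(j35)| = 396900 / 3.967e+05 = 1.0006
20 log₁₀(1.0006) = 0.00 dB
∠[(j35)² + 806(j35) + 396900] = ∠[3.9568e+05 + j28210] = 4.08°
∠T(j35) = −4.08° = -4.08°

|T| = 0.0 dB, ∠T = -4.1 deg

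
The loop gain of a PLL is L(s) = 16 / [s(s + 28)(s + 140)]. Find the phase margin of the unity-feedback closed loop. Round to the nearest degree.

Gain crossover: |L(jω)| = 1 at ω ≈ 0.00408 rad/sec.
∠L(j0.00408) = −90° − arctan(0.00408/28) − arctan(0.00408/140) ≈ -90.01°
PM = 180° + (-90.01°) = 89.99°

90°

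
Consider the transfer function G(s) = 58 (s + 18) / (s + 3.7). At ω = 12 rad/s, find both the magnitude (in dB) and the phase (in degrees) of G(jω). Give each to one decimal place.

|j12 + 18| = √(12² + 18²) = 21.63
|j12 + 3.7| = √(12² + 3.7²) = 12.56
|G(j12)| = 58 × 21.63 / 12.56 = 99.919
20 log₁₀(99.919) = 39.99 dB
∠(j12 + 18) = arctan(12/18) = 33.69°
∠(j12 + 3.7) = arctan(12/3.7) = 72.86°
∠G(j12) = 33.69° − 72.86° = -39.17°

|G| = 40.0 dB, ∠G = -39.2°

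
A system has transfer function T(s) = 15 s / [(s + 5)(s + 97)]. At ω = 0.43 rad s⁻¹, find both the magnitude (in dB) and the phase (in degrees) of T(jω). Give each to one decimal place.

|j0.43| = 0.43
|j0.43 + 5| = √(0.43² + 5²) = 5.018
|j0.43 + 97| = √(0.43² + 97²) = 97
|T(j0.43)| = 15 × 0.43 / (5.018 × 97) = 0.01325
20 log₁₀(0.01325) = -37.56 dB
∠(j0.43) = 90.00°
∠(j0.43 + 5) = arctan(0.43/5) = 4.92°
∠(j0.43 + 97) = arctan(0.43/97) = 0.25°
∠T(j0.43) = 90.00° − (4.92° + 0.25°) = 84.83°

|T| = -37.6 dB, ∠T = 84.8 deg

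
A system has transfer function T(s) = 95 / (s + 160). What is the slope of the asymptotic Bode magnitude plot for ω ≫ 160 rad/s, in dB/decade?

-20 dB/decade

With 0 zeros and 1 pole, the high-frequency asymptotic slope is 20 × (0 − 1) = -20 dB/decade.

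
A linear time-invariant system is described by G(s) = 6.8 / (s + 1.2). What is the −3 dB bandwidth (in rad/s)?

For a single-pole low-pass, the −3 dB point is at the pole: ω = 1.2 rad/s.

1.2 rad/s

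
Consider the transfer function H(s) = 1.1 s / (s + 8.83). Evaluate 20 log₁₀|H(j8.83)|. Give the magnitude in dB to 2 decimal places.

-2.18 dB

|j8.83| = 8.83
|j8.83 + 8.83| = √(8.83² + 8.83²) = 12.49
|H(j8.83)| = 1.1 × 8.83 / 12.49 = 0.77782
20 log₁₀(0.77782) = -2.182 dB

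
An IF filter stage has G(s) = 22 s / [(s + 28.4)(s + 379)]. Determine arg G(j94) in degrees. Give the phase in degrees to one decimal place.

∠(j94) = 90.00°
∠(j94 + 28.4) = arctan(94/28.4) = 73.19°
∠(j94 + 379) = arctan(94/379) = 13.93°
∠G(j94) = 90.00° − (73.19° + 13.93°) = 2.88°

2.9 deg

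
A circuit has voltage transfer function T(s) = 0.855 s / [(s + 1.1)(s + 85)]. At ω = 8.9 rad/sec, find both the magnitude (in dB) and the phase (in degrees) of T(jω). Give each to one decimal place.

|j8.9| = 8.9
|j8.9 + 1.1| = √(8.9² + 1.1²) = 8.968
|j8.9 + 85| = √(8.9² + 85²) = 85.46
|T(j8.9)| = 0.855 × 8.9 / (8.968 × 85.46) = 0.0099286
20 log₁₀(0.0099286) = -40.06 dB
∠(j8.9) = 90.00°
∠(j8.9 + 1.1) = arctan(8.9/1.1) = 82.95°
∠(j8.9 + 85) = arctan(8.9/85) = 5.98°
∠T(j8.9) = 90.00° − (82.95° + 5.98°) = 1.07°

|T| = -40.1 dB, ∠T = 1.1°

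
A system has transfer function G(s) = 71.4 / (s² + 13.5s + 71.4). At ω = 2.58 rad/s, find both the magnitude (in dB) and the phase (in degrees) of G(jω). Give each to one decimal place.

|(j2.58)² + 13.5(j2.58) + 71.4| = |64.744 + j34.83| = 73.52
|G(j2.58)| = 71.4 / 73.52 = 0.97119
20 log₁₀(0.97119) = -0.25 dB
∠[(j2.58)² + 13.5(j2.58) + 71.4] = ∠[64.744 + j34.83] = 28.28°
∠G(j2.58) = −28.28° = -28.28°

|G| = -0.3 dB, ∠G = -28.3°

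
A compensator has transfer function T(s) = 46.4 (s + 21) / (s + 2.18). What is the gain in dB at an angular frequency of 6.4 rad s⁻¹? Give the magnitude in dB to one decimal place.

43.6 dB

|j6.4 + 21| = √(6.4² + 21²) = 21.95
|j6.4 + 2.18| = √(6.4² + 2.18²) = 6.761
|T(j6.4)| = 46.4 × 21.95 / 6.761 = 150.66
20 log₁₀(150.66) = 43.56 dB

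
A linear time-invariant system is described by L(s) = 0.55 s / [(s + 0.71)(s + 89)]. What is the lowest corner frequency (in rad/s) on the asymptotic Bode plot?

Break frequencies occur at each pole and zero magnitude: 0.71 rad/s, 89 rad/s.
The lowest is 0.71 rad/s.

0.71 rad/s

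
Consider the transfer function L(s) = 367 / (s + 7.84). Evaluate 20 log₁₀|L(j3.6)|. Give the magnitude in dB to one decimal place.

|j3.6 + 7.84| = √(3.6² + 7.84²) = 8.627
|L(j3.6)| = 367 / 8.627 = 42.541
20 log₁₀(42.541) = 32.58 dB

32.6 dB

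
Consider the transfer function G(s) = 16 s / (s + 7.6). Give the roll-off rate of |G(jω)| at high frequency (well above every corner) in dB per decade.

0 dB/decade

With 1 zero and 1 pole, the high-frequency asymptotic slope is 20 × (1 − 1) = 0 dB/decade.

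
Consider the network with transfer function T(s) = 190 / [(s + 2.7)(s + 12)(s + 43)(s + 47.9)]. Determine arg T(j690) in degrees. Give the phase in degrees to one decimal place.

∠(j690 + 2.7) = arctan(690/2.7) = 89.78°
∠(j690 + 12) = arctan(690/12) = 89.00°
∠(j690 + 43) = arctan(690/43) = 86.43°
∠(j690 + 47.9) = arctan(690/47.9) = 86.03°
∠T(j690) = − (89.78° + 89.00° + 86.43° + 86.03°) = -351.24°

-351.2°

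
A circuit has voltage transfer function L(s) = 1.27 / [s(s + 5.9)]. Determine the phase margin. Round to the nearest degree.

88°

Gain crossover: |L(jω)| = 1 at ω ≈ 0.215 rad s⁻¹.
∠L(j0.215) = −90° − arctan(0.215/5.9) ≈ -92.09°
PM = 180° + (-92.09°) = 87.91°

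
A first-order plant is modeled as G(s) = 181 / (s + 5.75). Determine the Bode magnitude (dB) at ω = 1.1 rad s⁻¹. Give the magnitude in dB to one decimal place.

29.8 dB

|j1.1 + 5.75| = √(1.1² + 5.75²) = 5.854
|G(j1.1)| = 181 / 5.854 = 30.918
20 log₁₀(30.918) = 29.80 dB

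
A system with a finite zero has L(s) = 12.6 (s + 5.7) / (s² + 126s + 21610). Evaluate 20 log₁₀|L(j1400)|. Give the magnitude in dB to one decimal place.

-40.9 dB

|j1400 + 5.7| = √(1400² + 5.7²) = 1400
|(j1400)² + 126(j1400) + 21610| = |-1.9384e+06 + j1.764e+05| = 1.946e+06
|L(j1400)| = 12.6 × 1400 / 1.946e+06 = 0.009063
20 log₁₀(0.009063) = -40.85 dB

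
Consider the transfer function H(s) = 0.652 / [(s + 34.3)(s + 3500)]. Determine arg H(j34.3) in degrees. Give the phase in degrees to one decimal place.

∠(j34.3 + 34.3) = arctan(34.3/34.3) = 45.00°
∠(j34.3 + 3500) = arctan(34.3/3500) = 0.56°
∠H(j34.3) = − (45.00° + 0.56°) = -45.56°

-45.6°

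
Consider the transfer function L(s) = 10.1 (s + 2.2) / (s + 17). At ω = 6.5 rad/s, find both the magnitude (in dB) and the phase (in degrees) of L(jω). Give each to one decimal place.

|j6.5 + 2.2| = √(6.5² + 2.2²) = 6.862
|j6.5 + 17| = √(6.5² + 17²) = 18.2
|L(j6.5)| = 10.1 × 6.862 / 18.2 = 3.8081
20 log₁₀(3.8081) = 11.61 dB
∠(j6.5 + 2.2) = arctan(6.5/2.2) = 71.30°
∠(j6.5 + 17) = arctan(6.5/17) = 20.92°
∠L(j6.5) = 71.30° − 20.92° = 50.38°

|L| = 11.6 dB, ∠L = 50.4°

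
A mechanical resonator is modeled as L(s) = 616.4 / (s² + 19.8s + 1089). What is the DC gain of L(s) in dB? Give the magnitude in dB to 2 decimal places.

L(0) = 616.4 / 1089 = 0.56602
20 log₁₀(0.56602) = -4.943 dB

-4.94 dB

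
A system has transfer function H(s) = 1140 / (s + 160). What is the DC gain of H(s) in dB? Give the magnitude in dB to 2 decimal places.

H(0) = 1140 / 160 = 7.125
20 log₁₀(7.125) = 17.056 dB

17.06 dB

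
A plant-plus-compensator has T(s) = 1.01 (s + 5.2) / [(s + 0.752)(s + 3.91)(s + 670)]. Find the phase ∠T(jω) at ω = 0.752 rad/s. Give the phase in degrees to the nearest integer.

-48°

∠(j0.752 + 5.2) = arctan(0.752/5.2) = 8.23°
∠(j0.752 + 0.752) = arctan(0.752/0.752) = 45.00°
∠(j0.752 + 3.91) = arctan(0.752/3.91) = 10.89°
∠(j0.752 + 670) = arctan(0.752/670) = 0.06°
∠T(j0.752) = 8.23° − (45.00° + 10.89° + 0.06°) = -47.72°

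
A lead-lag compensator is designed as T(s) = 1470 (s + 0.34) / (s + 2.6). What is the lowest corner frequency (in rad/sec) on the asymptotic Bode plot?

Break frequencies occur at each pole and zero magnitude: 0.34 rad/sec, 2.6 rad/sec.
The lowest is 0.34 rad/sec.

0.34 rad/sec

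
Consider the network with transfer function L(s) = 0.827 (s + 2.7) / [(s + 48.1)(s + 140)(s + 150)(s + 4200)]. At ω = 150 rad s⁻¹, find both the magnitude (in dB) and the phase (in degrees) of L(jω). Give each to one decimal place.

|j150 + 2.7| = √(150² + 2.7²) = 150
|j150 + 48.1| = √(150² + 48.1²) = 157.5
|j150 + 140| = √(150² + 140²) = 205.2
|j150 + 150| = √(150² + 150²) = 212.1
|j150 + 4200| = √(150² + 4200²) = 4203
|L(j150)| = 0.827 × 150 / (157.5 × 205.2 × 212.1 × 4203) = 4.3057e-09
20 log₁₀(4.3057e-09) = -167.32 dB
∠(j150 + 2.7) = arctan(150/2.7) = 88.97°
∠(j150 + 48.1) = arctan(150/48.1) = 72.22°
∠(j150 + 140) = arctan(150/140) = 46.97°
∠(j150 + 150) = arctan(150/150) = 45.00°
∠(j150 + 4200) = arctan(150/4200) = 2.05°
∠L(j150) = 88.97° − (72.22° + 46.97° + 45.00° + 2.05°) = -77.27°

|L| = -167.3 dB, ∠L = -77.3 deg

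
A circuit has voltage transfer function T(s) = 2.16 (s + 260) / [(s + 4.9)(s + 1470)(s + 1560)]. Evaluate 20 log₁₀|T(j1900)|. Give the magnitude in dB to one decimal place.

-128.7 dB

|j1900 + 260| = √(1900² + 260²) = 1918
|j1900 + 4.9| = √(1900² + 4.9²) = 1900
|j1900 + 1470| = √(1900² + 1470²) = 2402
|j1900 + 1560| = √(1900² + 1560²) = 2458
|T(j1900)| = 2.16 × 1918 / (1900 × 2402 × 2458) = 3.6916e-07
20 log₁₀(3.6916e-07) = -128.66 dB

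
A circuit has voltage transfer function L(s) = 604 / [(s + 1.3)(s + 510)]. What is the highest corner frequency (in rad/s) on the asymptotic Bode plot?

Break frequencies occur at each pole and zero magnitude: 1.3 rad/s, 510 rad/s.
The highest is 510 rad/s.

510 rad/s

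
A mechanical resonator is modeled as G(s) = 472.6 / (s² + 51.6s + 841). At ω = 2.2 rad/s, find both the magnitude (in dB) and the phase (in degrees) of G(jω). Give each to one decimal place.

|(j2.2)² + 51.6(j2.2) + 841| = |836.16 + j113.52| = 843.8
|G(j2.2)| = 472.6 / 843.8 = 0.56006
20 log₁₀(0.56006) = -5.04 dB
∠[(j2.2)² + 51.6(j2.2) + 841] = ∠[836.16 + j113.52] = 7.73°
∠G(j2.2) = −7.73° = -7.73°

|G| = -5.0 dB, ∠G = -7.7°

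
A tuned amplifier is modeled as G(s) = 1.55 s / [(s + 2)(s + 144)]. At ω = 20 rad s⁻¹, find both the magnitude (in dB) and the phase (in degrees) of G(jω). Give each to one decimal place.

|j20| = 20
|j20 + 2| = √(20² + 2²) = 20.1
|j20 + 144| = √(20² + 144²) = 145.4
|G(j20)| = 1.55 × 20 / (20.1 × 145.4) = 0.010609
20 log₁₀(0.010609) = -39.49 dB
∠(j20) = 90.00°
∠(j20 + 2) = arctan(20/2) = 84.29°
∠(j20 + 144) = arctan(20/144) = 7.91°
∠G(j20) = 90.00° − (84.29° + 7.91°) = -2.20°

|G| = -39.5 dB, ∠G = -2.2°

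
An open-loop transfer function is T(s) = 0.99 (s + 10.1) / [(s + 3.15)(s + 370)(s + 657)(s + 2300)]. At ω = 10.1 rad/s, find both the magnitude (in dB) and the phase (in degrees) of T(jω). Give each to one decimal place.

|T| = -172.4 dB, ∠T = -30.4°

|j10.1 + 10.1| = √(10.1² + 10.1²) = 14.28
|j10.1 + 3.15| = √(10.1² + 3.15²) = 10.58
|j10.1 + 370| = √(10.1² + 370²) = 370.1
|j10.1 + 657| = √(10.1² + 657²) = 657.1
|j10.1 + 2300| = √(10.1² + 2300²) = 2300
|T(j10.1)| = 0.99 × 14.28 / (10.58 × 370.1 × 657.1 × 2300) = 2.3894e-09
20 log₁₀(2.3894e-09) = -172.43 dB
∠(j10.1 + 10.1) = arctan(10.1/10.1) = 45.00°
∠(j10.1 + 3.15) = arctan(10.1/3.15) = 72.68°
∠(j10.1 + 370) = arctan(10.1/370) = 1.56°
∠(j10.1 + 657) = arctan(10.1/657) = 0.88°
∠(j10.1 + 2300) = arctan(10.1/2300) = 0.25°
∠T(j10.1) = 45.00° − (72.68° + 1.56° + 0.88° + 0.25°) = -30.37°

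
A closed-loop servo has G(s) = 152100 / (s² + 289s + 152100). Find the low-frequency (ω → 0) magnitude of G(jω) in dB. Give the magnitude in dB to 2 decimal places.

0.00 dB

G(0) = 152100 / 152100 = 1
20 log₁₀(1) = 0.000 dB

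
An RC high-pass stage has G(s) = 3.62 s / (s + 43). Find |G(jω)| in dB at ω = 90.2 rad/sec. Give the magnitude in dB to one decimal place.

|j90.2| = 90.2
|j90.2 + 43| = √(90.2² + 43²) = 99.93
|G(j90.2)| = 3.62 × 90.2 / 99.93 = 3.2677
20 log₁₀(3.2677) = 10.28 dB

10.3 dB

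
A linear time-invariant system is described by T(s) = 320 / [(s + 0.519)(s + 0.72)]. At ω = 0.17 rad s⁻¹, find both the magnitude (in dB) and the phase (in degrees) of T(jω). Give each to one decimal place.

|T| = 58.0 dB, ∠T = -31.4°

|j0.17 + 0.519| = √(0.17² + 0.519²) = 0.5461
|j0.17 + 0.72| = √(0.17² + 0.72²) = 0.7398
|T(j0.17)| = 320 / (0.5461 × 0.7398) = 792.03
20 log₁₀(792.03) = 57.97 dB
∠(j0.17 + 0.519) = arctan(0.17/0.519) = 18.14°
∠(j0.17 + 0.72) = arctan(0.17/0.72) = 13.28°
∠T(j0.17) = − (18.14° + 13.28°) = -31.42°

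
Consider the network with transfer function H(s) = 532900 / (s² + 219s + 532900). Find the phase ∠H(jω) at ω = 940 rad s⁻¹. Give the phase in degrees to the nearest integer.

-150 deg

∠[(j940)² + 219(j940) + 532900] = ∠[-3.507e+05 + j2.0586e+05] = 149.59°
∠H(j940) = −149.59° = -149.59°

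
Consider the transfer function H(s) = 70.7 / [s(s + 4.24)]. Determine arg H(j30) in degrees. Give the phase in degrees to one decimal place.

-172.0 deg

∠(j30 + 4.24) = arctan(30/4.24) = 81.96°
∠(j30) = 90.00°
∠H(j30) = − (81.96° + 90.00°) = -171.96°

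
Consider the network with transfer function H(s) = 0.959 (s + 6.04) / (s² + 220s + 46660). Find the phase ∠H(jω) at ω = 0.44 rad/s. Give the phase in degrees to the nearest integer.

∠(j0.44 + 6.04) = arctan(0.44/6.04) = 4.17°
∠[(j0.44)² + 220(j0.44) + 46660] = ∠[46660 + j96.8] = 0.12°
∠H(j0.44) = 4.17° − 0.12° = 4.05°

4°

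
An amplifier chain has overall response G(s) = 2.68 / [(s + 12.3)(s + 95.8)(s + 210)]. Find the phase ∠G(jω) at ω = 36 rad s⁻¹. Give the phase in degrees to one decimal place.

-101.5 deg

∠(j36 + 12.3) = arctan(36/12.3) = 71.14°
∠(j36 + 95.8) = arctan(36/95.8) = 20.60°
∠(j36 + 210) = arctan(36/210) = 9.73°
∠G(j36) = − (71.14° + 20.60° + 9.73°) = -101.46°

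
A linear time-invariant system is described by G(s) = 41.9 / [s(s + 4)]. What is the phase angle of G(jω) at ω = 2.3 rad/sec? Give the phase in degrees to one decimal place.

∠(j2.3 + 4) = arctan(2.3/4) = 29.90°
∠(j2.3) = 90.00°
∠G(j2.3) = − (29.90° + 90.00°) = -119.90°

-119.9°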